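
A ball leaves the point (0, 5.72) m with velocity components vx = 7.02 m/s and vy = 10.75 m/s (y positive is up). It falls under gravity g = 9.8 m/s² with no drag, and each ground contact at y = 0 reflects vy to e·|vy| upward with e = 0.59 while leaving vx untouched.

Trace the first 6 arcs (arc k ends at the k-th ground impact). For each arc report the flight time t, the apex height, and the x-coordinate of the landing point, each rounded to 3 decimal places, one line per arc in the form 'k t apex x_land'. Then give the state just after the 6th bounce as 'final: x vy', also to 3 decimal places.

1 2.637 11.616 18.509
2 1.817 4.044 31.263
3 1.072 1.408 38.788
4 0.632 0.490 43.228
5 0.373 0.171 45.847
6 0.220 0.059 47.393
final: 47.393 0.636

Arc 1: start y=5.720, vy=10.750 → t=2.637, apex=11.616, x_land=18.509, impact vy=-15.089
  bounce: vy ← 0.59·15.089 = 8.902
Arc 2: start y=0.000, vy=8.902 → t=1.817, apex=4.044, x_land=31.263, impact vy=-8.902
  bounce: vy ← 0.59·8.902 = 5.252
Arc 3: start y=0.000, vy=5.252 → t=1.072, apex=1.408, x_land=38.788, impact vy=-5.252
  bounce: vy ← 0.59·5.252 = 3.099
Arc 4: start y=0.000, vy=3.099 → t=0.632, apex=0.490, x_land=43.228, impact vy=-3.099
  bounce: vy ← 0.59·3.099 = 1.828
Arc 5: start y=0.000, vy=1.828 → t=0.373, apex=0.171, x_land=45.847, impact vy=-1.828
  bounce: vy ← 0.59·1.828 = 1.079
Arc 6: start y=0.000, vy=1.079 → t=0.220, apex=0.059, x_land=47.393, impact vy=-1.079
  bounce: vy ← 0.59·1.079 = 0.636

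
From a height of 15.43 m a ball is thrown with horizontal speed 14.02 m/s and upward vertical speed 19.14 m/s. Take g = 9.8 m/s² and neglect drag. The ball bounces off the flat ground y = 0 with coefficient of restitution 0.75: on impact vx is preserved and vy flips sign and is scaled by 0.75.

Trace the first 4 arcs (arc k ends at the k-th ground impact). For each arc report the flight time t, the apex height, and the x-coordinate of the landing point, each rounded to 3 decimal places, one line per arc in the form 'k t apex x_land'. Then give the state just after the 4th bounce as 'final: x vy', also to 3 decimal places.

1 4.592 34.121 64.378
2 3.958 19.193 119.873
3 2.969 10.796 161.494
4 2.227 6.073 192.710
final: 192.710 8.182

Arc 1: start y=15.430, vy=19.140 → t=4.592, apex=34.121, x_land=64.378, impact vy=-25.861
  bounce: vy ← 0.75·25.861 = 19.395
Arc 2: start y=0.000, vy=19.395 → t=3.958, apex=19.193, x_land=119.873, impact vy=-19.395
  bounce: vy ← 0.75·19.395 = 14.547
Arc 3: start y=0.000, vy=14.547 → t=2.969, apex=10.796, x_land=161.494, impact vy=-14.547
  bounce: vy ← 0.75·14.547 = 10.910
Arc 4: start y=0.000, vy=10.910 → t=2.227, apex=6.073, x_land=192.710, impact vy=-10.910
  bounce: vy ← 0.75·10.910 = 8.182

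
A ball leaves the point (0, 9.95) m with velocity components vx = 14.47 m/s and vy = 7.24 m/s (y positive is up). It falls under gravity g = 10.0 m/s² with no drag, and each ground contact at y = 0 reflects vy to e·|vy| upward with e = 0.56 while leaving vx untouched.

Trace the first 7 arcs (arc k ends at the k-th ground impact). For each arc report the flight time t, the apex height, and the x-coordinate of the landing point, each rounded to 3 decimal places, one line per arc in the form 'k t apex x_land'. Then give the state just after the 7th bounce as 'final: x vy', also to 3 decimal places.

Arc 1: start y=9.950, vy=7.240 → t=2.310, apex=12.571, x_land=33.420, impact vy=-15.856
  bounce: vy ← 0.56·15.856 = 8.879
Arc 2: start y=0.000, vy=8.879 → t=1.776, apex=3.942, x_land=59.117, impact vy=-8.879
  bounce: vy ← 0.56·8.879 = 4.972
Arc 3: start y=0.000, vy=4.972 → t=0.994, apex=1.236, x_land=73.508, impact vy=-4.972
  bounce: vy ← 0.56·4.972 = 2.785
Arc 4: start y=0.000, vy=2.785 → t=0.557, apex=0.388, x_land=81.566, impact vy=-2.785
  bounce: vy ← 0.56·2.785 = 1.559
Arc 5: start y=0.000, vy=1.559 → t=0.312, apex=0.122, x_land=86.079, impact vy=-1.559
  bounce: vy ← 0.56·1.559 = 0.873
Arc 6: start y=0.000, vy=0.873 → t=0.175, apex=0.038, x_land=88.606, impact vy=-0.873
  bounce: vy ← 0.56·0.873 = 0.489
Arc 7: start y=0.000, vy=0.489 → t=0.098, apex=0.012, x_land=90.021, impact vy=-0.489
  bounce: vy ← 0.56·0.489 = 0.274

1 2.310 12.571 33.420
2 1.776 3.942 59.117
3 0.994 1.236 73.508
4 0.557 0.388 81.566
5 0.312 0.122 86.079
6 0.175 0.038 88.606
7 0.098 0.012 90.021
final: 90.021 0.274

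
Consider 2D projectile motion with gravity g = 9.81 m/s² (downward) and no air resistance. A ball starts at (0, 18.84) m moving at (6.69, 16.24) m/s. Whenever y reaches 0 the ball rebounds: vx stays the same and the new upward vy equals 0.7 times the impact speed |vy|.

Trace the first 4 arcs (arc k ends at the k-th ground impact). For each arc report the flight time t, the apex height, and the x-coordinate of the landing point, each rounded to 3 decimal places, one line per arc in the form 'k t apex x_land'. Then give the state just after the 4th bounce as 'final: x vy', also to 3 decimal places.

Arc 1: start y=18.840, vy=16.240 → t=4.221, apex=32.282, x_land=28.238, impact vy=-25.167
  bounce: vy ← 0.7·25.167 = 17.617
Arc 2: start y=0.000, vy=17.617 → t=3.592, apex=15.818, x_land=52.266, impact vy=-17.617
  bounce: vy ← 0.7·17.617 = 12.332
Arc 3: start y=0.000, vy=12.332 → t=2.514, apex=7.751, x_land=69.085, impact vy=-12.332
  bounce: vy ← 0.7·12.332 = 8.632
Arc 4: start y=0.000, vy=8.632 → t=1.760, apex=3.798, x_land=80.859, impact vy=-8.632
  bounce: vy ← 0.7·8.632 = 6.043

1 4.221 32.282 28.238
2 3.592 15.818 52.266
3 2.514 7.751 69.085
4 1.760 3.798 80.859
final: 80.859 6.043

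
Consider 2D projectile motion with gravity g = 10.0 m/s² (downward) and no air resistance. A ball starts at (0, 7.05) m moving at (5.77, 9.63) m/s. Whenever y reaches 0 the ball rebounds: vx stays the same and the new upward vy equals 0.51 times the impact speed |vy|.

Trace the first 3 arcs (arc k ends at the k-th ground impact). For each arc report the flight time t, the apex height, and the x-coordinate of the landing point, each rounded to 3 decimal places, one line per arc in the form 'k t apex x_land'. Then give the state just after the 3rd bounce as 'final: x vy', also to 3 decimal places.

1 2.492 11.687 14.378
2 1.559 3.040 23.376
3 0.795 0.791 27.965
final: 27.965 2.028

Arc 1: start y=7.050, vy=9.630 → t=2.492, apex=11.687, x_land=14.378, impact vy=-15.288
  bounce: vy ← 0.51·15.288 = 7.797
Arc 2: start y=0.000, vy=7.797 → t=1.559, apex=3.040, x_land=23.376, impact vy=-7.797
  bounce: vy ← 0.51·7.797 = 3.977
Arc 3: start y=0.000, vy=3.977 → t=0.795, apex=0.791, x_land=27.965, impact vy=-3.977
  bounce: vy ← 0.51·3.977 = 2.028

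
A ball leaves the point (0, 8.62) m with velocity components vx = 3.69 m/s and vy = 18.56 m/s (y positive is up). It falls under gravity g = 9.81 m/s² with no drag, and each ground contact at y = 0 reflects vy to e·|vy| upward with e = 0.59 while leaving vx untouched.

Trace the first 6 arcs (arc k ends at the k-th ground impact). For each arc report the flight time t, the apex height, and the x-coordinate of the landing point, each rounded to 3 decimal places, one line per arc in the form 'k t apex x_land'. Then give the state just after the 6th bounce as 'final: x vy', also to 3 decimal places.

1 4.202 26.177 15.506
2 2.726 9.112 25.565
3 1.608 3.172 31.499
4 0.949 1.104 35.001
5 0.560 0.384 37.067
6 0.330 0.134 38.286
final: 38.286 0.956

Arc 1: start y=8.620, vy=18.560 → t=4.202, apex=26.177, x_land=15.506, impact vy=-22.663
  bounce: vy ← 0.59·22.663 = 13.371
Arc 2: start y=0.000, vy=13.371 → t=2.726, apex=9.112, x_land=25.565, impact vy=-13.371
  bounce: vy ← 0.59·13.371 = 7.889
Arc 3: start y=0.000, vy=7.889 → t=1.608, apex=3.172, x_land=31.499, impact vy=-7.889
  bounce: vy ← 0.59·7.889 = 4.654
Arc 4: start y=0.000, vy=4.654 → t=0.949, apex=1.104, x_land=35.001, impact vy=-4.654
  bounce: vy ← 0.59·4.654 = 2.746
Arc 5: start y=0.000, vy=2.746 → t=0.560, apex=0.384, x_land=37.067, impact vy=-2.746
  bounce: vy ← 0.59·2.746 = 1.620
Arc 6: start y=0.000, vy=1.620 → t=0.330, apex=0.134, x_land=38.286, impact vy=-1.620
  bounce: vy ← 0.59·1.620 = 0.956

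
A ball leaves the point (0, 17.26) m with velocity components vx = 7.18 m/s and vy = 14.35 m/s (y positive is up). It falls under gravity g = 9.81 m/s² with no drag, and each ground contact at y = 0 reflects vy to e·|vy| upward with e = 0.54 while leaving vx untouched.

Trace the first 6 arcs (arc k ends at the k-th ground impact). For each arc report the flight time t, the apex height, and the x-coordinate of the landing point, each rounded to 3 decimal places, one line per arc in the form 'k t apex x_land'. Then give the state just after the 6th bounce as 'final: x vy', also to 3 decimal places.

1 3.842 27.756 27.583
2 2.569 8.094 46.029
3 1.387 2.360 55.989
4 0.749 0.688 61.368
5 0.405 0.201 64.273
6 0.218 0.059 65.841
final: 65.841 0.579

Arc 1: start y=17.260, vy=14.350 → t=3.842, apex=27.756, x_land=27.583, impact vy=-23.336
  bounce: vy ← 0.54·23.336 = 12.601
Arc 2: start y=0.000, vy=12.601 → t=2.569, apex=8.094, x_land=46.029, impact vy=-12.601
  bounce: vy ← 0.54·12.601 = 6.805
Arc 3: start y=0.000, vy=6.805 → t=1.387, apex=2.360, x_land=55.989, impact vy=-6.805
  bounce: vy ← 0.54·6.805 = 3.675
Arc 4: start y=0.000, vy=3.675 → t=0.749, apex=0.688, x_land=61.368, impact vy=-3.675
  bounce: vy ← 0.54·3.675 = 1.984
Arc 5: start y=0.000, vy=1.984 → t=0.405, apex=0.201, x_land=64.273, impact vy=-1.984
  bounce: vy ← 0.54·1.984 = 1.072
Arc 6: start y=0.000, vy=1.072 → t=0.218, apex=0.059, x_land=65.841, impact vy=-1.072
  bounce: vy ← 0.54·1.072 = 0.579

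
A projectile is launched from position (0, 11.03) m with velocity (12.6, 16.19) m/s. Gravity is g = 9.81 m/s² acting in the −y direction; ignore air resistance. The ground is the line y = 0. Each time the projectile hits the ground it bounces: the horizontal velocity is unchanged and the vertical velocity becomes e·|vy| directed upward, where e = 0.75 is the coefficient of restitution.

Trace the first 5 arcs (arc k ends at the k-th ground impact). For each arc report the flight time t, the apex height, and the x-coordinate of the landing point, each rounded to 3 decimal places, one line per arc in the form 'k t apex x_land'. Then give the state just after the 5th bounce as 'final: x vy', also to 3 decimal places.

1 3.880 24.390 48.891
2 3.345 13.719 91.036
3 2.509 7.717 122.645
4 1.881 4.341 146.351
5 1.411 2.442 164.131
final: 164.131 5.191

Arc 1: start y=11.030, vy=16.190 → t=3.880, apex=24.390, x_land=48.891, impact vy=-21.875
  bounce: vy ← 0.75·21.875 = 16.406
Arc 2: start y=0.000, vy=16.406 → t=3.345, apex=13.719, x_land=91.036, impact vy=-16.406
  bounce: vy ← 0.75·16.406 = 12.305
Arc 3: start y=0.000, vy=12.305 → t=2.509, apex=7.717, x_land=122.645, impact vy=-12.305
  bounce: vy ← 0.75·12.305 = 9.229
Arc 4: start y=0.000, vy=9.229 → t=1.881, apex=4.341, x_land=146.351, impact vy=-9.229
  bounce: vy ← 0.75·9.229 = 6.921
Arc 5: start y=0.000, vy=6.921 → t=1.411, apex=2.442, x_land=164.131, impact vy=-6.921
  bounce: vy ← 0.75·6.921 = 5.191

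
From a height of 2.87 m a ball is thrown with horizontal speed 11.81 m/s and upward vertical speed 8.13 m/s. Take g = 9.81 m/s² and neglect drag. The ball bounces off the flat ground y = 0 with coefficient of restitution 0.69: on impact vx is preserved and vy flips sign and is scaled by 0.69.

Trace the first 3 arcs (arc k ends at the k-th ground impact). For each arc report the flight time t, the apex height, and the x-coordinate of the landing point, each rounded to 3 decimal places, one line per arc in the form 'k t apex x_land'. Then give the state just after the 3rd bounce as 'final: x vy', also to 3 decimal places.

Arc 1: start y=2.870, vy=8.130 → t=1.957, apex=6.239, x_land=23.107, impact vy=-11.064
  bounce: vy ← 0.69·11.064 = 7.634
Arc 2: start y=0.000, vy=7.634 → t=1.556, apex=2.970, x_land=41.488, impact vy=-7.634
  bounce: vy ← 0.69·7.634 = 5.267
Arc 3: start y=0.000, vy=5.267 → t=1.074, apex=1.414, x_land=54.170, impact vy=-5.267
  bounce: vy ← 0.69·5.267 = 3.635

1 1.957 6.239 23.107
2 1.556 2.970 41.488
3 1.074 1.414 54.170
final: 54.170 3.635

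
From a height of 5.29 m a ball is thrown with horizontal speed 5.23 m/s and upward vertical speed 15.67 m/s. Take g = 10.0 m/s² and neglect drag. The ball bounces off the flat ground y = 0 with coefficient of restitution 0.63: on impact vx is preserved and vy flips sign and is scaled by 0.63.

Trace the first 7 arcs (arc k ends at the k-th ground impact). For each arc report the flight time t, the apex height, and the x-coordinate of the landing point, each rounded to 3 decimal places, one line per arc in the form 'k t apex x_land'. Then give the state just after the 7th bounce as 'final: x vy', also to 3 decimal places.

Arc 1: start y=5.290, vy=15.670 → t=3.441, apex=17.567, x_land=17.999, impact vy=-18.744
  bounce: vy ← 0.63·18.744 = 11.809
Arc 2: start y=0.000, vy=11.809 → t=2.362, apex=6.973, x_land=30.351, impact vy=-11.809
  bounce: vy ← 0.63·11.809 = 7.440
Arc 3: start y=0.000, vy=7.440 → t=1.488, apex=2.767, x_land=38.133, impact vy=-7.440
  bounce: vy ← 0.63·7.440 = 4.687
Arc 4: start y=0.000, vy=4.687 → t=0.937, apex=1.098, x_land=43.035, impact vy=-4.687
  bounce: vy ← 0.63·4.687 = 2.953
Arc 5: start y=0.000, vy=2.953 → t=0.591, apex=0.436, x_land=46.124, impact vy=-2.953
  bounce: vy ← 0.63·2.953 = 1.860
Arc 6: start y=0.000, vy=1.860 → t=0.372, apex=0.173, x_land=48.070, impact vy=-1.860
  bounce: vy ← 0.63·1.860 = 1.172
Arc 7: start y=0.000, vy=1.172 → t=0.234, apex=0.069, x_land=49.295, impact vy=-1.172
  bounce: vy ← 0.63·1.172 = 0.738

1 3.441 17.567 17.999
2 2.362 6.973 30.351
3 1.488 2.767 38.133
4 0.937 1.098 43.035
5 0.591 0.436 46.124
6 0.372 0.173 48.070
7 0.234 0.069 49.295
final: 49.295 0.738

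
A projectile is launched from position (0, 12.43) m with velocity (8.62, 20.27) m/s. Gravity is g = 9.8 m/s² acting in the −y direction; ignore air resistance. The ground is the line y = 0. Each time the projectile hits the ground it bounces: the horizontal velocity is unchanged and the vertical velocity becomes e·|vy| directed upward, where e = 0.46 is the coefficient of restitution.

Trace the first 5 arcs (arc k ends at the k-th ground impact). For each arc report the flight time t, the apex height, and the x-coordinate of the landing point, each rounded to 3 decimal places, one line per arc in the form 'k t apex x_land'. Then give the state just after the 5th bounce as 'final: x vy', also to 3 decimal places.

Arc 1: start y=12.430, vy=20.270 → t=4.679, apex=33.393, x_land=40.332, impact vy=-25.583
  bounce: vy ← 0.46·25.583 = 11.768
Arc 2: start y=0.000, vy=11.768 → t=2.402, apex=7.066, x_land=61.035, impact vy=-11.768
  bounce: vy ← 0.46·11.768 = 5.413
Arc 3: start y=0.000, vy=5.413 → t=1.105, apex=1.495, x_land=70.558, impact vy=-5.413
  bounce: vy ← 0.46·5.413 = 2.490
Arc 4: start y=0.000, vy=2.490 → t=0.508, apex=0.316, x_land=74.939, impact vy=-2.490
  bounce: vy ← 0.46·2.490 = 1.145
Arc 5: start y=0.000, vy=1.145 → t=0.234, apex=0.067, x_land=76.954, impact vy=-1.145
  bounce: vy ← 0.46·1.145 = 0.527

1 4.679 33.393 40.332
2 2.402 7.066 61.035
3 1.105 1.495 70.558
4 0.508 0.316 74.939
5 0.234 0.067 76.954
final: 76.954 0.527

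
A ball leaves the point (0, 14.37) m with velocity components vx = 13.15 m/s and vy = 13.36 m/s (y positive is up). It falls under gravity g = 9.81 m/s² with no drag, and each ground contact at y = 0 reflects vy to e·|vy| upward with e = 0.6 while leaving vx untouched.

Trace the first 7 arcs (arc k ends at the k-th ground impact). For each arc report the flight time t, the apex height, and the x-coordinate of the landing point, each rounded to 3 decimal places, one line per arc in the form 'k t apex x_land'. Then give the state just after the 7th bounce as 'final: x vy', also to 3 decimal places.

Arc 1: start y=14.370, vy=13.360 → t=3.549, apex=23.467, x_land=46.672, impact vy=-21.458
  bounce: vy ← 0.6·21.458 = 12.875
Arc 2: start y=0.000, vy=12.875 → t=2.625, apex=8.448, x_land=81.188, impact vy=-12.875
  bounce: vy ← 0.6·12.875 = 7.725
Arc 3: start y=0.000, vy=7.725 → t=1.575, apex=3.041, x_land=101.897, impact vy=-7.725
  bounce: vy ← 0.6·7.725 = 4.635
Arc 4: start y=0.000, vy=4.635 → t=0.945, apex=1.095, x_land=114.323, impact vy=-4.635
  bounce: vy ← 0.6·4.635 = 2.781
Arc 5: start y=0.000, vy=2.781 → t=0.567, apex=0.394, x_land=121.779, impact vy=-2.781
  bounce: vy ← 0.6·2.781 = 1.669
Arc 6: start y=0.000, vy=1.669 → t=0.340, apex=0.142, x_land=126.252, impact vy=-1.669
  bounce: vy ← 0.6·1.669 = 1.001
Arc 7: start y=0.000, vy=1.001 → t=0.204, apex=0.051, x_land=128.936, impact vy=-1.001
  bounce: vy ← 0.6·1.001 = 0.601

1 3.549 23.467 46.672
2 2.625 8.448 81.188
3 1.575 3.041 101.897
4 0.945 1.095 114.323
5 0.567 0.394 121.779
6 0.340 0.142 126.252
7 0.204 0.051 128.936
final: 128.936 0.601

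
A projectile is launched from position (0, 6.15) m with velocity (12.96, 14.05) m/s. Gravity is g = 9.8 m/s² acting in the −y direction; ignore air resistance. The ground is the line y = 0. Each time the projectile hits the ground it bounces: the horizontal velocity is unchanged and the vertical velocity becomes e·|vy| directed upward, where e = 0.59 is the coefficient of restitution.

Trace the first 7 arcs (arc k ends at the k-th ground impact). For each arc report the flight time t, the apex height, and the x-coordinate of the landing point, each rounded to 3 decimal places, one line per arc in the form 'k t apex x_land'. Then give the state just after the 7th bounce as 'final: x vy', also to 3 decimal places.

1 3.253 16.222 42.161
2 2.147 5.647 69.986
3 1.267 1.966 86.403
4 0.747 0.684 96.089
5 0.441 0.238 101.803
6 0.260 0.083 105.175
7 0.153 0.029 107.164
final: 107.164 0.444

Arc 1: start y=6.150, vy=14.050 → t=3.253, apex=16.222, x_land=42.161, impact vy=-17.831
  bounce: vy ← 0.59·17.831 = 10.520
Arc 2: start y=0.000, vy=10.520 → t=2.147, apex=5.647, x_land=69.986, impact vy=-10.520
  bounce: vy ← 0.59·10.520 = 6.207
Arc 3: start y=0.000, vy=6.207 → t=1.267, apex=1.966, x_land=86.403, impact vy=-6.207
  bounce: vy ← 0.59·6.207 = 3.662
Arc 4: start y=0.000, vy=3.662 → t=0.747, apex=0.684, x_land=96.089, impact vy=-3.662
  bounce: vy ← 0.59·3.662 = 2.161
Arc 5: start y=0.000, vy=2.161 → t=0.441, apex=0.238, x_land=101.803, impact vy=-2.161
  bounce: vy ← 0.59·2.161 = 1.275
Arc 6: start y=0.000, vy=1.275 → t=0.260, apex=0.083, x_land=105.175, impact vy=-1.275
  bounce: vy ← 0.59·1.275 = 0.752
Arc 7: start y=0.000, vy=0.752 → t=0.153, apex=0.029, x_land=107.164, impact vy=-0.752
  bounce: vy ← 0.59·0.752 = 0.444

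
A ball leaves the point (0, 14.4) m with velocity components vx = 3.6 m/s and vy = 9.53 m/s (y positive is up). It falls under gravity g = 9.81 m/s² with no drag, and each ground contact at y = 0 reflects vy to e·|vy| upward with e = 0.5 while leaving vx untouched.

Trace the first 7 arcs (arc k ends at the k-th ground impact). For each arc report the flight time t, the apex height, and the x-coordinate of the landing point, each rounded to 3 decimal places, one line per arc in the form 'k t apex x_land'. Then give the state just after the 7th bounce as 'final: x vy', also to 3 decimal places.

Arc 1: start y=14.400, vy=9.530 → t=2.941, apex=19.029, x_land=10.588, impact vy=-19.322
  bounce: vy ← 0.5·19.322 = 9.661
Arc 2: start y=0.000, vy=9.661 → t=1.970, apex=4.757, x_land=17.679, impact vy=-9.661
  bounce: vy ← 0.5·9.661 = 4.831
Arc 3: start y=0.000, vy=4.831 → t=0.985, apex=1.189, x_land=21.224, impact vy=-4.831
  bounce: vy ← 0.5·4.831 = 2.415
Arc 4: start y=0.000, vy=2.415 → t=0.492, apex=0.297, x_land=22.997, impact vy=-2.415
  bounce: vy ← 0.5·2.415 = 1.208
Arc 5: start y=0.000, vy=1.208 → t=0.246, apex=0.074, x_land=23.883, impact vy=-1.208
  bounce: vy ← 0.5·1.208 = 0.604
Arc 6: start y=0.000, vy=0.604 → t=0.123, apex=0.019, x_land=24.326, impact vy=-0.604
  bounce: vy ← 0.5·0.604 = 0.302
Arc 7: start y=0.000, vy=0.302 → t=0.062, apex=0.005, x_land=24.548, impact vy=-0.302
  bounce: vy ← 0.5·0.302 = 0.151

1 2.941 19.029 10.588
2 1.970 4.757 17.679
3 0.985 1.189 21.224
4 0.492 0.297 22.997
5 0.246 0.074 23.883
6 0.123 0.019 24.326
7 0.062 0.005 24.548
final: 24.548 0.151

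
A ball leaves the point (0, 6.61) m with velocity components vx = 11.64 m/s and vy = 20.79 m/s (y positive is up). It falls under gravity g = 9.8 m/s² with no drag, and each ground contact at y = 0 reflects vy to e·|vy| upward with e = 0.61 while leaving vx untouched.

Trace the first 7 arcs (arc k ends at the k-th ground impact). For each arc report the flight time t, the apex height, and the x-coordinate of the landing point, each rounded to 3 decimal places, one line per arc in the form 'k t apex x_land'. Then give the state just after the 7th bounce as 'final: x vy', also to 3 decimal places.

Arc 1: start y=6.610, vy=20.790 → t=4.540, apex=28.662, x_land=52.845, impact vy=-23.702
  bounce: vy ← 0.61·23.702 = 14.458
Arc 2: start y=0.000, vy=14.458 → t=2.951, apex=10.665, x_land=87.191, impact vy=-14.458
  bounce: vy ← 0.61·14.458 = 8.819
Arc 3: start y=0.000, vy=8.819 → t=1.800, apex=3.969, x_land=108.142, impact vy=-8.819
  bounce: vy ← 0.61·8.819 = 5.380
Arc 4: start y=0.000, vy=5.380 → t=1.098, apex=1.477, x_land=120.922, impact vy=-5.380
  bounce: vy ← 0.61·5.380 = 3.282
Arc 5: start y=0.000, vy=3.282 → t=0.670, apex=0.549, x_land=128.717, impact vy=-3.282
  bounce: vy ← 0.61·3.282 = 2.002
Arc 6: start y=0.000, vy=2.002 → t=0.409, apex=0.204, x_land=133.473, impact vy=-2.002
  bounce: vy ← 0.61·2.002 = 1.221
Arc 7: start y=0.000, vy=1.221 → t=0.249, apex=0.076, x_land=136.374, impact vy=-1.221
  bounce: vy ← 0.61·1.221 = 0.745

1 4.540 28.662 52.845
2 2.951 10.665 87.191
3 1.800 3.969 108.142
4 1.098 1.477 120.922
5 0.670 0.549 128.717
6 0.409 0.204 133.473
7 0.249 0.076 136.374
final: 136.374 0.745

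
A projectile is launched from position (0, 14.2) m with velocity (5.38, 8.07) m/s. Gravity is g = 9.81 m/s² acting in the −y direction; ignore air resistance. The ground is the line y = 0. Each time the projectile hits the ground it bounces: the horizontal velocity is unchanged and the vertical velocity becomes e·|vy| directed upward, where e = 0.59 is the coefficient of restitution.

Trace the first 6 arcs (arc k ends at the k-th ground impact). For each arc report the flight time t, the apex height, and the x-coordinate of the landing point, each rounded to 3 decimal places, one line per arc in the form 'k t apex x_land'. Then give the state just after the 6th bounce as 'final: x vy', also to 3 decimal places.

Arc 1: start y=14.200, vy=8.070 → t=2.713, apex=17.519, x_land=14.593, impact vy=-18.540
  bounce: vy ← 0.59·18.540 = 10.939
Arc 2: start y=0.000, vy=10.939 → t=2.230, apex=6.098, x_land=26.591, impact vy=-10.939
  bounce: vy ← 0.59·10.939 = 6.454
Arc 3: start y=0.000, vy=6.454 → t=1.316, apex=2.123, x_land=33.670, impact vy=-6.454
  bounce: vy ← 0.59·6.454 = 3.808
Arc 4: start y=0.000, vy=3.808 → t=0.776, apex=0.739, x_land=37.846, impact vy=-3.808
  bounce: vy ← 0.59·3.808 = 2.247
Arc 5: start y=0.000, vy=2.247 → t=0.458, apex=0.257, x_land=40.311, impact vy=-2.247
  bounce: vy ← 0.59·2.247 = 1.325
Arc 6: start y=0.000, vy=1.325 → t=0.270, apex=0.090, x_land=41.764, impact vy=-1.325
  bounce: vy ← 0.59·1.325 = 0.782

1 2.713 17.519 14.593
2 2.230 6.098 26.591
3 1.316 2.123 33.670
4 0.776 0.739 37.846
5 0.458 0.257 40.311
6 0.270 0.090 41.764
final: 41.764 0.782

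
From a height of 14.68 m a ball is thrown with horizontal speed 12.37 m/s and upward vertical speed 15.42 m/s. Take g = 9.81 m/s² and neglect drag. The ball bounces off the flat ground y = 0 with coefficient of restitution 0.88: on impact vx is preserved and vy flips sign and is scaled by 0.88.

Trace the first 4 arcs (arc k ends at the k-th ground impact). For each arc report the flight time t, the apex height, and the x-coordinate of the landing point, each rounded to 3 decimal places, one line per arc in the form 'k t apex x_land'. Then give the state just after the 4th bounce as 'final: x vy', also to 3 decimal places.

1 3.909 26.799 48.358
2 4.114 20.753 99.247
3 3.620 16.071 144.029
4 3.186 12.446 183.438
final: 183.438 13.751

Arc 1: start y=14.680, vy=15.420 → t=3.909, apex=26.799, x_land=48.358, impact vy=-22.930
  bounce: vy ← 0.88·22.930 = 20.179
Arc 2: start y=0.000, vy=20.179 → t=4.114, apex=20.753, x_land=99.247, impact vy=-20.179
  bounce: vy ← 0.88·20.179 = 17.757
Arc 3: start y=0.000, vy=17.757 → t=3.620, apex=16.071, x_land=144.029, impact vy=-17.757
  bounce: vy ← 0.88·17.757 = 15.626
Arc 4: start y=0.000, vy=15.626 → t=3.186, apex=12.446, x_land=183.438, impact vy=-15.626
  bounce: vy ← 0.88·15.626 = 13.751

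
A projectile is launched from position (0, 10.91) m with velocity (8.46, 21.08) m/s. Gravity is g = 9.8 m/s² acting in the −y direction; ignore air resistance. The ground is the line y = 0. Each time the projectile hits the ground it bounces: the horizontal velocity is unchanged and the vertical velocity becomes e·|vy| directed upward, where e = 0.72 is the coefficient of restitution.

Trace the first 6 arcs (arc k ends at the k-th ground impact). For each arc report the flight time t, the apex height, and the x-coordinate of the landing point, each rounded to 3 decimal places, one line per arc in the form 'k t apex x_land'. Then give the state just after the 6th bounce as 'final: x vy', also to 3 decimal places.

1 4.769 33.582 40.345
2 3.770 17.409 72.237
3 2.714 9.025 95.200
4 1.954 4.678 111.733
5 1.407 2.425 123.637
6 1.013 1.257 132.207
final: 132.207 3.574

Arc 1: start y=10.910, vy=21.080 → t=4.769, apex=33.582, x_land=40.345, impact vy=-25.655
  bounce: vy ← 0.72·25.655 = 18.472
Arc 2: start y=0.000, vy=18.472 → t=3.770, apex=17.409, x_land=72.237, impact vy=-18.472
  bounce: vy ← 0.72·18.472 = 13.300
Arc 3: start y=0.000, vy=13.300 → t=2.714, apex=9.025, x_land=95.200, impact vy=-13.300
  bounce: vy ← 0.72·13.300 = 9.576
Arc 4: start y=0.000, vy=9.576 → t=1.954, apex=4.678, x_land=111.733, impact vy=-9.576
  bounce: vy ← 0.72·9.576 = 6.895
Arc 5: start y=0.000, vy=6.895 → t=1.407, apex=2.425, x_land=123.637, impact vy=-6.895
  bounce: vy ← 0.72·6.895 = 4.964
Arc 6: start y=0.000, vy=4.964 → t=1.013, apex=1.257, x_land=132.207, impact vy=-4.964
  bounce: vy ← 0.72·4.964 = 3.574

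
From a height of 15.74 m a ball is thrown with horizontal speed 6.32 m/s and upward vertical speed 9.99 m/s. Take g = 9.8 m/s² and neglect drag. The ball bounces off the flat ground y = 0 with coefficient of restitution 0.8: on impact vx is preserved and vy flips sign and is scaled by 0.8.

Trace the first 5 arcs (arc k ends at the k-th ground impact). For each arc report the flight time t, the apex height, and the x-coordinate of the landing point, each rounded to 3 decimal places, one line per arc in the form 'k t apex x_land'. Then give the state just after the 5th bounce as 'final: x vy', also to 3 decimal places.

Arc 1: start y=15.740, vy=9.990 → t=3.081, apex=20.832, x_land=19.474, impact vy=-20.207
  bounce: vy ← 0.8·20.207 = 16.165
Arc 2: start y=0.000, vy=16.165 → t=3.299, apex=13.332, x_land=40.324, impact vy=-16.165
  bounce: vy ← 0.8·16.165 = 12.932
Arc 3: start y=0.000, vy=12.932 → t=2.639, apex=8.533, x_land=57.003, impact vy=-12.932
  bounce: vy ← 0.8·12.932 = 10.346
Arc 4: start y=0.000, vy=10.346 → t=2.111, apex=5.461, x_land=70.347, impact vy=-10.346
  bounce: vy ← 0.8·10.346 = 8.277
Arc 5: start y=0.000, vy=8.277 → t=1.689, apex=3.495, x_land=81.022, impact vy=-8.277
  bounce: vy ← 0.8·8.277 = 6.621

1 3.081 20.832 19.474
2 3.299 13.332 40.324
3 2.639 8.533 57.003
4 2.111 5.461 70.347
5 1.689 3.495 81.022
final: 81.022 6.621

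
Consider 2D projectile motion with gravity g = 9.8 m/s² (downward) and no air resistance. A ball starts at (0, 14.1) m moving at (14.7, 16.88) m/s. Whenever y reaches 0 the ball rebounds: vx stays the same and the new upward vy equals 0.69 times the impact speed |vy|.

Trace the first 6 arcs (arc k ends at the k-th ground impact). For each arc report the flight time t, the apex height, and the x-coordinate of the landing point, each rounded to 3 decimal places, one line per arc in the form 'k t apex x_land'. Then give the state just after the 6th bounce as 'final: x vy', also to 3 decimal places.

1 4.140 28.637 60.857
2 3.336 13.634 109.899
3 2.302 6.491 143.738
4 1.588 3.091 167.087
5 1.096 1.471 183.197
6 0.756 0.701 194.314
final: 194.314 2.557

Arc 1: start y=14.100, vy=16.880 → t=4.140, apex=28.637, x_land=60.857, impact vy=-23.692
  bounce: vy ← 0.69·23.692 = 16.347
Arc 2: start y=0.000, vy=16.347 → t=3.336, apex=13.634, x_land=109.899, impact vy=-16.347
  bounce: vy ← 0.69·16.347 = 11.280
Arc 3: start y=0.000, vy=11.280 → t=2.302, apex=6.491, x_land=143.738, impact vy=-11.280
  bounce: vy ← 0.69·11.280 = 7.783
Arc 4: start y=0.000, vy=7.783 → t=1.588, apex=3.091, x_land=167.087, impact vy=-7.783
  bounce: vy ← 0.69·7.783 = 5.370
Arc 5: start y=0.000, vy=5.370 → t=1.096, apex=1.471, x_land=183.197, impact vy=-5.370
  bounce: vy ← 0.69·5.370 = 3.705
Arc 6: start y=0.000, vy=3.705 → t=0.756, apex=0.701, x_land=194.314, impact vy=-3.705
  bounce: vy ← 0.69·3.705 = 2.557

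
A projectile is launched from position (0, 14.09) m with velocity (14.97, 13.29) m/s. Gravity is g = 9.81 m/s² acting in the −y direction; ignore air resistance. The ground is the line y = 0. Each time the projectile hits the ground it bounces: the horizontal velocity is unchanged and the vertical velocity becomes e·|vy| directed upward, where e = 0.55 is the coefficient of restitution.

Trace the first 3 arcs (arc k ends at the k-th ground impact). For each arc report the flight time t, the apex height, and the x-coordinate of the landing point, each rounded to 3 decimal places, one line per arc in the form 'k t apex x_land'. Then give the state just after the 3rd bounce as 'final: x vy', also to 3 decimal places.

1 3.525 23.092 52.762
2 2.387 6.985 88.492
3 1.313 2.113 108.143
final: 108.143 3.541

Arc 1: start y=14.090, vy=13.290 → t=3.525, apex=23.092, x_land=52.762, impact vy=-21.285
  bounce: vy ← 0.55·21.285 = 11.707
Arc 2: start y=0.000, vy=11.707 → t=2.387, apex=6.985, x_land=88.492, impact vy=-11.707
  bounce: vy ← 0.55·11.707 = 6.439
Arc 3: start y=0.000, vy=6.439 → t=1.313, apex=2.113, x_land=108.143, impact vy=-6.439
  bounce: vy ← 0.55·6.439 = 3.541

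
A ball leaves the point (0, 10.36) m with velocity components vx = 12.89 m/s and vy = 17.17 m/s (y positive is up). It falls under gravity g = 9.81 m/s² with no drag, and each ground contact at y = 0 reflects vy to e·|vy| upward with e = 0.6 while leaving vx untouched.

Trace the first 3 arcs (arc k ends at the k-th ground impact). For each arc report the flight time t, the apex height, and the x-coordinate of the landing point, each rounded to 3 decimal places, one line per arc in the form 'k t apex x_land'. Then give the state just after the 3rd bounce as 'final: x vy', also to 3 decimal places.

Arc 1: start y=10.360, vy=17.170 → t=4.025, apex=25.386, x_land=51.885, impact vy=-22.318
  bounce: vy ← 0.6·22.318 = 13.391
Arc 2: start y=0.000, vy=13.391 → t=2.730, apex=9.139, x_land=87.075, impact vy=-13.391
  bounce: vy ← 0.6·13.391 = 8.034
Arc 3: start y=0.000, vy=8.034 → t=1.638, apex=3.290, x_land=108.188, impact vy=-8.034
  bounce: vy ← 0.6·8.034 = 4.821

1 4.025 25.386 51.885
2 2.730 9.139 87.075
3 1.638 3.290 108.188
final: 108.188 4.821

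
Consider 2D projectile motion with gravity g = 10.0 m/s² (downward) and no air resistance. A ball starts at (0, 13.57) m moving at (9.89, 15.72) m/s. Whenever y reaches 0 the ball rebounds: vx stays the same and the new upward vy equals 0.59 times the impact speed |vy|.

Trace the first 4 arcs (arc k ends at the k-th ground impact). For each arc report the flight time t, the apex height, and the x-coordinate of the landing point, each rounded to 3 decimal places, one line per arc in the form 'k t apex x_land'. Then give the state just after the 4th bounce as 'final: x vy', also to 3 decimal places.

1 3.849 25.926 38.068
2 2.687 9.025 64.642
3 1.585 3.142 80.321
4 0.935 1.094 89.571
final: 89.571 2.759

Arc 1: start y=13.570, vy=15.720 → t=3.849, apex=25.926, x_land=38.068, impact vy=-22.771
  bounce: vy ← 0.59·22.771 = 13.435
Arc 2: start y=0.000, vy=13.435 → t=2.687, apex=9.025, x_land=64.642, impact vy=-13.435
  bounce: vy ← 0.59·13.435 = 7.927
Arc 3: start y=0.000, vy=7.927 → t=1.585, apex=3.142, x_land=80.321, impact vy=-7.927
  bounce: vy ← 0.59·7.927 = 4.677
Arc 4: start y=0.000, vy=4.677 → t=0.935, apex=1.094, x_land=89.571, impact vy=-4.677
  bounce: vy ← 0.59·4.677 = 2.759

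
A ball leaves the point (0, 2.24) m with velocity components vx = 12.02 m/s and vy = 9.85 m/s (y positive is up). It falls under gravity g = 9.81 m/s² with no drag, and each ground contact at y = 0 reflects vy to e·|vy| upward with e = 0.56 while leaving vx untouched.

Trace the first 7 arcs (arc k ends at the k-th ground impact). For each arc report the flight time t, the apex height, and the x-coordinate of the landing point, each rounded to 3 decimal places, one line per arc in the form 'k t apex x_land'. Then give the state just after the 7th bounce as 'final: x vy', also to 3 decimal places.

Arc 1: start y=2.240, vy=9.850 → t=2.214, apex=7.185, x_land=26.617, impact vy=-11.873
  bounce: vy ← 0.56·11.873 = 6.649
Arc 2: start y=0.000, vy=6.649 → t=1.356, apex=2.253, x_land=42.911, impact vy=-6.649
  bounce: vy ← 0.56·6.649 = 3.723
Arc 3: start y=0.000, vy=3.723 → t=0.759, apex=0.707, x_land=52.035, impact vy=-3.723
  bounce: vy ← 0.56·3.723 = 2.085
Arc 4: start y=0.000, vy=2.085 → t=0.425, apex=0.222, x_land=57.145, impact vy=-2.085
  bounce: vy ← 0.56·2.085 = 1.168
Arc 5: start y=0.000, vy=1.168 → t=0.238, apex=0.069, x_land=60.006, impact vy=-1.168
  bounce: vy ← 0.56·1.168 = 0.654
Arc 6: start y=0.000, vy=0.654 → t=0.133, apex=0.022, x_land=61.609, impact vy=-0.654
  bounce: vy ← 0.56·0.654 = 0.366
Arc 7: start y=0.000, vy=0.366 → t=0.075, apex=0.007, x_land=62.506, impact vy=-0.366
  bounce: vy ← 0.56·0.366 = 0.205

1 2.214 7.185 26.617
2 1.356 2.253 42.911
3 0.759 0.707 52.035
4 0.425 0.222 57.145
5 0.238 0.069 60.006
6 0.133 0.022 61.609
7 0.075 0.007 62.506
final: 62.506 0.205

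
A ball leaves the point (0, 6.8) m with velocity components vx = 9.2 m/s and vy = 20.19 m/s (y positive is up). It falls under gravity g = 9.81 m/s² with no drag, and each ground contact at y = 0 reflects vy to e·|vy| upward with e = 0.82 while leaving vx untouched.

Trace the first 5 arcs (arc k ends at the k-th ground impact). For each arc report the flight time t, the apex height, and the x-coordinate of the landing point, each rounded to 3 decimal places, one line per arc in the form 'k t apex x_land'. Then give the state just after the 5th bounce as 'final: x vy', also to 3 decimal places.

Arc 1: start y=6.800, vy=20.190 → t=4.429, apex=27.577, x_land=40.749, impact vy=-23.261
  bounce: vy ← 0.82·23.261 = 19.074
Arc 2: start y=0.000, vy=19.074 → t=3.889, apex=18.542, x_land=76.524, impact vy=-19.074
  bounce: vy ← 0.82·19.074 = 15.640
Arc 3: start y=0.000, vy=15.640 → t=3.189, apex=12.468, x_land=105.860, impact vy=-15.640
  bounce: vy ← 0.82·15.640 = 12.825
Arc 4: start y=0.000, vy=12.825 → t=2.615, apex=8.383, x_land=129.915, impact vy=-12.825
  bounce: vy ← 0.82·12.825 = 10.517
Arc 5: start y=0.000, vy=10.517 → t=2.144, apex=5.637, x_land=149.640, impact vy=-10.517
  bounce: vy ← 0.82·10.517 = 8.624

1 4.429 27.577 40.749
2 3.889 18.542 76.524
3 3.189 12.468 105.860
4 2.615 8.383 129.915
5 2.144 5.637 149.640
final: 149.640 8.624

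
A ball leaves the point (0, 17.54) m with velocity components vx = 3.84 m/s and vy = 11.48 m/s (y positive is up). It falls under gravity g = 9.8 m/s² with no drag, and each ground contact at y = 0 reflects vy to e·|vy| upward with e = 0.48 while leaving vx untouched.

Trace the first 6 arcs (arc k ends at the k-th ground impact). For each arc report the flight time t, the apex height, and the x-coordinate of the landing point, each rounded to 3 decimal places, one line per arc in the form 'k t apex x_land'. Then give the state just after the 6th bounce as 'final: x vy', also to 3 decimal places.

1 3.397 24.264 13.043
2 2.136 5.590 21.247
3 1.025 1.288 25.184
4 0.492 0.297 27.074
5 0.236 0.068 27.981
6 0.113 0.016 28.417
final: 28.417 0.267

Arc 1: start y=17.540, vy=11.480 → t=3.397, apex=24.264, x_land=13.043, impact vy=-21.808
  bounce: vy ← 0.48·21.808 = 10.468
Arc 2: start y=0.000, vy=10.468 → t=2.136, apex=5.590, x_land=21.247, impact vy=-10.468
  bounce: vy ← 0.48·10.468 = 5.024
Arc 3: start y=0.000, vy=5.024 → t=1.025, apex=1.288, x_land=25.184, impact vy=-5.024
  bounce: vy ← 0.48·5.024 = 2.412
Arc 4: start y=0.000, vy=2.412 → t=0.492, apex=0.297, x_land=27.074, impact vy=-2.412
  bounce: vy ← 0.48·2.412 = 1.158
Arc 5: start y=0.000, vy=1.158 → t=0.236, apex=0.068, x_land=27.981, impact vy=-1.158
  bounce: vy ← 0.48·1.158 = 0.556
Arc 6: start y=0.000, vy=0.556 → t=0.113, apex=0.016, x_land=28.417, impact vy=-0.556
  bounce: vy ← 0.48·0.556 = 0.267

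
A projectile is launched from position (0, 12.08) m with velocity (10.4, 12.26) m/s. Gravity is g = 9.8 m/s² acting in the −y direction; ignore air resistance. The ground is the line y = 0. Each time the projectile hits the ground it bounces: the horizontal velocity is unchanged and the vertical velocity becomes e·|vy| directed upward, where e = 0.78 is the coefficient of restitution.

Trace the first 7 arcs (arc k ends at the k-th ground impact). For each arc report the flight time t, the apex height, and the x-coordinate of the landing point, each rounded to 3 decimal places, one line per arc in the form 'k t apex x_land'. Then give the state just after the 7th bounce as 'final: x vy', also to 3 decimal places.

1 3.259 19.749 33.889
2 3.132 12.015 66.460
3 2.443 7.310 91.866
4 1.905 4.447 111.682
5 1.486 2.706 127.138
6 1.159 1.646 139.194
7 0.904 1.002 148.598
final: 148.598 3.456

Arc 1: start y=12.080, vy=12.260 → t=3.259, apex=19.749, x_land=33.889, impact vy=-19.674
  bounce: vy ← 0.78·19.674 = 15.346
Arc 2: start y=0.000, vy=15.346 → t=3.132, apex=12.015, x_land=66.460, impact vy=-15.346
  bounce: vy ← 0.78·15.346 = 11.970
Arc 3: start y=0.000, vy=11.970 → t=2.443, apex=7.310, x_land=91.866, impact vy=-11.970
  bounce: vy ← 0.78·11.970 = 9.336
Arc 4: start y=0.000, vy=9.336 → t=1.905, apex=4.447, x_land=111.682, impact vy=-9.336
  bounce: vy ← 0.78·9.336 = 7.282
Arc 5: start y=0.000, vy=7.282 → t=1.486, apex=2.706, x_land=127.138, impact vy=-7.282
  bounce: vy ← 0.78·7.282 = 5.680
Arc 6: start y=0.000, vy=5.680 → t=1.159, apex=1.646, x_land=139.194, impact vy=-5.680
  bounce: vy ← 0.78·5.680 = 4.431
Arc 7: start y=0.000, vy=4.431 → t=0.904, apex=1.002, x_land=148.598, impact vy=-4.431
  bounce: vy ← 0.78·4.431 = 3.456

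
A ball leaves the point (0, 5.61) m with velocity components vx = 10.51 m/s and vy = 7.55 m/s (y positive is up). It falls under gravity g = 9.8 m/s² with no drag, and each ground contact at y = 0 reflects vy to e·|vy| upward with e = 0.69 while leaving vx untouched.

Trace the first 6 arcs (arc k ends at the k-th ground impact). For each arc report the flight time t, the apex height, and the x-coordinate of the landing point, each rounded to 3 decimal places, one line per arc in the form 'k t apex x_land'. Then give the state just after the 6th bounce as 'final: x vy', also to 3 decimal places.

Arc 1: start y=5.610, vy=7.550 → t=2.089, apex=8.518, x_land=21.954, impact vy=-12.921
  bounce: vy ← 0.69·12.921 = 8.916
Arc 2: start y=0.000, vy=8.916 → t=1.820, apex=4.056, x_land=41.078, impact vy=-8.916
  bounce: vy ← 0.69·8.916 = 6.152
Arc 3: start y=0.000, vy=6.152 → t=1.255, apex=1.931, x_land=54.273, impact vy=-6.152
  bounce: vy ← 0.69·6.152 = 4.245
Arc 4: start y=0.000, vy=4.245 → t=0.866, apex=0.919, x_land=63.377, impact vy=-4.245
  bounce: vy ← 0.69·4.245 = 2.929
Arc 5: start y=0.000, vy=2.929 → t=0.598, apex=0.438, x_land=69.659, impact vy=-2.929
  bounce: vy ← 0.69·2.929 = 2.021
Arc 6: start y=0.000, vy=2.021 → t=0.412, apex=0.208, x_land=73.994, impact vy=-2.021
  bounce: vy ← 0.69·2.021 = 1.394

1 2.089 8.518 21.954
2 1.820 4.056 41.078
3 1.255 1.931 54.273
4 0.866 0.919 63.377
5 0.598 0.438 69.659
6 0.412 0.208 73.994
final: 73.994 1.394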